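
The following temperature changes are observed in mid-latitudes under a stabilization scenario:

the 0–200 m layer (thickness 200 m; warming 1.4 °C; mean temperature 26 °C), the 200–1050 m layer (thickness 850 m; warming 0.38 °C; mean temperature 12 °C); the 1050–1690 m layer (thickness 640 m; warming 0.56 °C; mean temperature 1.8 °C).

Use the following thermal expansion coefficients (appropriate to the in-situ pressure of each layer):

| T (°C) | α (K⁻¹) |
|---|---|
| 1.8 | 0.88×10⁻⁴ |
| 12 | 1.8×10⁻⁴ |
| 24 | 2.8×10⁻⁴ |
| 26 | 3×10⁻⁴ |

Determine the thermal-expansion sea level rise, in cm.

17.4 cm

Layer 1 at 26 °C → α = 3×10⁻⁴ K⁻¹
Layer 2 at 12 °C → α = 1.8×10⁻⁴ K⁻¹
Layer 3 at 1.8 °C → α = 0.88×10⁻⁴ K⁻¹
3×10⁻⁴ × 1.4 × 200 = 0.08400 m
200–1050 m: 0.38 × 850 × 1.8×10⁻⁴ = 0.05814 m
0.56 × 0.88×10⁻⁴ × 640 = 0.0315392 m
Δh = 0.08400 + 0.05814 + 0.0315392 = 0.1736792 m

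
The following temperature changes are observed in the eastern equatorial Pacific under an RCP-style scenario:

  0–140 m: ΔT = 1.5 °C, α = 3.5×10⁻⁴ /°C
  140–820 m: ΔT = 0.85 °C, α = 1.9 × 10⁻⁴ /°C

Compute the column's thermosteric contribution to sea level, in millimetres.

183 mm of thermosteric rise

0–140 m: 1.5 × 3.5×10⁻⁴ × 140 = 0.07350 m
1.9×10⁻⁴ × 680 × 0.85 = 0.10982 m
Δh = 0.07350 + 0.10982 = 0.18332 m ≈ 183 mm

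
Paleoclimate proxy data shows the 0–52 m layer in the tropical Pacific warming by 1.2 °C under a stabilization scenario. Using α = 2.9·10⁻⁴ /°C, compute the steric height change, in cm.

Δh = 1.81 cm

Δh = αΔT·H = 2.9×10⁻⁴ × 1.2 × 52 = 0.018096 m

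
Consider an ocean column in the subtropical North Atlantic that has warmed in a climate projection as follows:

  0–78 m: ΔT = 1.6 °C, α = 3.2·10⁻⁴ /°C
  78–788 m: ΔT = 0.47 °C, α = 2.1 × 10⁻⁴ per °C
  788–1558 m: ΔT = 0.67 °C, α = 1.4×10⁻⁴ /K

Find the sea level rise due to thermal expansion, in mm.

3.2×10⁻⁴ × 1.6 × 78 = 0.039936 m
Layer 2: 0.47 × 2.1×10⁻⁴ × 710 = 0.070077 m
0.67 × 1.4×10⁻⁴ × 770 = 0.072226 m
Δh = 0.039936 + 0.070077 + 0.072226 = 0.182239 m

180 mm of thermosteric rise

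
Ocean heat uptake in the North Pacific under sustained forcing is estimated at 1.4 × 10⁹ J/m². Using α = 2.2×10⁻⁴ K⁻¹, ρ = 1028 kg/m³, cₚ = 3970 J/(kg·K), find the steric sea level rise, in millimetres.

Δh = αQ/(ρcₚ) = 2.2×10⁻⁴ × 1.4×10⁹ / (1028 × 3970) ≈ 0.075469 m

about 75 mm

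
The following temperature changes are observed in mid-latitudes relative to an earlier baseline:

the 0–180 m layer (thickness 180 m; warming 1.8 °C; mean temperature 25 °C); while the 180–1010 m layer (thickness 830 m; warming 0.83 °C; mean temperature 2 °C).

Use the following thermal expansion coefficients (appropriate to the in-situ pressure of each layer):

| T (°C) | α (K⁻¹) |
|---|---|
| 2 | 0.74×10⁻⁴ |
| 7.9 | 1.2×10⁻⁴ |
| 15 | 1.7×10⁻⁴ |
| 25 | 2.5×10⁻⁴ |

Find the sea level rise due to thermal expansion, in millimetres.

Layer 1 at 25 °C → α = 2.5×10⁻⁴ K⁻¹
Layer 2 at 2 °C → α = 0.74×10⁻⁴ K⁻¹
2.5×10⁻⁴ × 180 × 1.8 = 0.08100 m
180–1010 m: 830 × 0.83 × 0.74×10⁻⁴ = 0.0509786 m
Δh = 0.08100 + 0.0509786 = 0.1319786 m

Δh ≈ 130 mm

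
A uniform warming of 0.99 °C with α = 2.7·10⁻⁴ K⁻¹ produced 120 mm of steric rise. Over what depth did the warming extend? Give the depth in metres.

about 449 m

H = Δh/(αΔT) = 0.12 / (2.7×10⁻⁴ × 0.99) ≈ 448.9 m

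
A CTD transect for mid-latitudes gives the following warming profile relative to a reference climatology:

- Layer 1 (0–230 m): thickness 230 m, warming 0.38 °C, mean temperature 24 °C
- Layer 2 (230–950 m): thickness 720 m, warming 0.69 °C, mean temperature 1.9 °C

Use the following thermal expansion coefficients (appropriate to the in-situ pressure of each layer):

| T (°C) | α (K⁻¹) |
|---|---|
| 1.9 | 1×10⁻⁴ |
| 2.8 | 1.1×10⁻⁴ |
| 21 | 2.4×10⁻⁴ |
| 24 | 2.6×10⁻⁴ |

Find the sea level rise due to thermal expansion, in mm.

Layer 1 at 24 °C → α = 2.6×10⁻⁴ K⁻¹
Layer 2 at 1.9 °C → α = 1×10⁻⁴ K⁻¹
Layer 1: 0.38 × 230 × 2.6×10⁻⁴ = 0.022724 m
Layer 2: 0.69 × 1×10⁻⁴ × 720 = 0.04968 m
Δh = 0.022724 + 0.04968 = 0.072404 m

Δh ≈ 72 mm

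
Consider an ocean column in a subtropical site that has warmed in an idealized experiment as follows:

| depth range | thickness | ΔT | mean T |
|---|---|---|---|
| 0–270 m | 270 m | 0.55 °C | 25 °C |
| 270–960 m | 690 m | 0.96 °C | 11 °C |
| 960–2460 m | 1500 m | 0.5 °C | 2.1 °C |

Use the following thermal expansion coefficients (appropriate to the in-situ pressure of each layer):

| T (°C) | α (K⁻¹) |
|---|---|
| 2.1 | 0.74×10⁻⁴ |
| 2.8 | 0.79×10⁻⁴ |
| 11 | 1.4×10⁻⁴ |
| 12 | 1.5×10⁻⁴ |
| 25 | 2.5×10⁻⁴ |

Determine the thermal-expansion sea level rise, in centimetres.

Layer 1 at 25 °C → α = 2.5×10⁻⁴ K⁻¹
Layer 2 at 11 °C → α = 1.4×10⁻⁴ K⁻¹
Layer 3 at 2.1 °C → α = 0.74×10⁻⁴ K⁻¹
0–270 m: 0.55 × 2.5×10⁻⁴ × 270 = 0.037125 m
0.96 × 1.4×10⁻⁴ × 690 = 0.092736 m
960–2460 m: 0.74×10⁻⁴ × 1500 × 0.5 = 0.05550 m
Δh = 0.037125 + 0.092736 + 0.05550 = 0.185361 m

Δh ≈ 18.5 cm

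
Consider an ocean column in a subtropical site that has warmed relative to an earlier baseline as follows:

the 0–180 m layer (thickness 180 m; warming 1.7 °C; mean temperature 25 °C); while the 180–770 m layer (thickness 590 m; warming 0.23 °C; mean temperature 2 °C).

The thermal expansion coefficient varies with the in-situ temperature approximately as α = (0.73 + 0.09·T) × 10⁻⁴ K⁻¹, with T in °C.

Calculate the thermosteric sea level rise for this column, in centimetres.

Layer 1: α = (0.73 + 0.09×25)×10⁻⁴ = 2.98×10⁻⁴ K⁻¹
Layer 2: α = (0.73 + 0.09×2)×10⁻⁴ = 0.91×10⁻⁴ K⁻¹
Layer 1: 2.98×10⁻⁴ × 180 × 1.7 = 0.091188 m
180–770 m: 0.23 × 0.91×10⁻⁴ × 590 = 0.0123487 m
Δh = 0.091188 + 0.0123487 = 0.1035367 m

10 cm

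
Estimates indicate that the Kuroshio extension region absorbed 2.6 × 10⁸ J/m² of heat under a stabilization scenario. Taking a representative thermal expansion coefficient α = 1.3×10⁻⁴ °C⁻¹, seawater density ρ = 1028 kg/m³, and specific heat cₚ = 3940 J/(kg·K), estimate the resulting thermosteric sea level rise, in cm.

0.83 cm

Δh = αQ/(ρcₚ) = 1.3×10⁻⁴ × 2.6×10⁸ / (1028 × 3940) ≈ 0.008345 m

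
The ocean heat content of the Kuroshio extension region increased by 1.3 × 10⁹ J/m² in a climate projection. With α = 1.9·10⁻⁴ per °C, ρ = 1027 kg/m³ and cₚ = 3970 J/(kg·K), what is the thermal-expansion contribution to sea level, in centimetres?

Δh = αQ/(ρcₚ) = 1.9×10⁻⁴ × 1.3×10⁹ / (1027 × 3970) ≈ 0.060581 m

Δh ≈ 6.1 cm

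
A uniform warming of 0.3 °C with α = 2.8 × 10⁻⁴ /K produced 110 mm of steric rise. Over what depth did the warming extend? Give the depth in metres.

H ≈ 1300 m

H = Δh/(αΔT) = 0.11 / (2.8×10⁻⁴ × 0.3) ≈ 1310 m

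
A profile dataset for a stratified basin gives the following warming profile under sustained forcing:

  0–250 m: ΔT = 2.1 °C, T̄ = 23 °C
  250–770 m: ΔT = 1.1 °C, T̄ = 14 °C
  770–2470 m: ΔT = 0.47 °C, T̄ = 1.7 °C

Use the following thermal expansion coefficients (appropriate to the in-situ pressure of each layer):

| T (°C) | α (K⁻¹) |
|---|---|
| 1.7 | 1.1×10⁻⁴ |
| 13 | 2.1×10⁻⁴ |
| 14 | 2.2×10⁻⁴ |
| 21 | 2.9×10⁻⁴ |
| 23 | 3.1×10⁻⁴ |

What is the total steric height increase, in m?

Layer 1 at 23 °C → α = 3.1×10⁻⁴ K⁻¹
Layer 2 at 14 °C → α = 2.2×10⁻⁴ K⁻¹
Layer 3 at 1.7 °C → α = 1.1×10⁻⁴ K⁻¹
0–250 m: 250 × 3.1×10⁻⁴ × 2.1 = 0.16275 m
Layer 2: 1.1 × 520 × 2.2×10⁻⁴ = 0.12584 m
1.1×10⁻⁴ × 0.47 × 1700 = 0.08789 m
Δh = 0.16275 + 0.12584 + 0.08789 = 0.37648 m ≈ 0.376 m

about 0.376 m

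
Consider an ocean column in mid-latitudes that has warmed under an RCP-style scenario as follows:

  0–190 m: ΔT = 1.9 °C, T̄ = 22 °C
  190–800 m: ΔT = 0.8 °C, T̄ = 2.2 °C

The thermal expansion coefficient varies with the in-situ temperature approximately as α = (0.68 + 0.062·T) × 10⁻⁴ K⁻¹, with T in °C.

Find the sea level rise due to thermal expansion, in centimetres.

11 cm

Layer 1: α = (0.68 + 0.062×22)×10⁻⁴ = 2.044×10⁻⁴ K⁻¹
Layer 2: α = (0.68 + 0.062×2.2)×10⁻⁴ = 0.8164×10⁻⁴ K⁻¹
0–190 m: 190 × 1.9 × 2.044×10⁻⁴ = 0.0737884 m
610 × 0.8164×10⁻⁴ × 0.8 = 0.03984032 m
Δh = 0.0737884 + 0.03984032 = 0.11362872 m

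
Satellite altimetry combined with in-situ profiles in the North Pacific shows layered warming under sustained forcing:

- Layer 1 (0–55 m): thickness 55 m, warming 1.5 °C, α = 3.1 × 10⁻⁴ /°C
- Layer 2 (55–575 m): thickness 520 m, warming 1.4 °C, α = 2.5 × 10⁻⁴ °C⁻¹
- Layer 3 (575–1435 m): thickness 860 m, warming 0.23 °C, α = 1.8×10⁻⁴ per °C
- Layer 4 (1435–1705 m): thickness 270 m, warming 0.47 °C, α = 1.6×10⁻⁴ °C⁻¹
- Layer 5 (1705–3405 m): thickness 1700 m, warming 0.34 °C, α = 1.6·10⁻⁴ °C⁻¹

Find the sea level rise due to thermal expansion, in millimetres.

0–55 m: 1.5 × 55 × 3.1×10⁻⁴ = 0.025575 m
520 × 2.5×10⁻⁴ × 1.4 = 0.18200 m
Layer 3: 860 × 1.8×10⁻⁴ × 0.23 = 0.035604 m
270 × 1.6×10⁻⁴ × 0.47 = 0.020304 m
1700 × 0.34 × 1.6×10⁻⁴ = 0.09248 m
Δh = 0.025575 + 0.18200 + 0.035604 + 0.020304 + 0.09248 = 0.355963 m

Δh = 360 mm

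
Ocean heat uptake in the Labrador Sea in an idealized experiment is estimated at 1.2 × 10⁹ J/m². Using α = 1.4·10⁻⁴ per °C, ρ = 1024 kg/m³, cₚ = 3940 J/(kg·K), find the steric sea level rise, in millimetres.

Δh = 42 mm

Δh = αQ/(ρcₚ) = 1.4×10⁻⁴ × 1.2×10⁹ / (1024 × 3940) ≈ 0.04164 m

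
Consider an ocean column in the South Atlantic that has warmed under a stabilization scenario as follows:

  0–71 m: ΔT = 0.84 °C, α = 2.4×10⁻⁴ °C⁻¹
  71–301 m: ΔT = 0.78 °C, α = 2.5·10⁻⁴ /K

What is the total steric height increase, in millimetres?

59 mm

0.84 × 2.4×10⁻⁴ × 71 = 0.0143136 m
71–301 m: 230 × 0.78 × 2.5×10⁻⁴ = 0.04485 m
Δh = 0.0143136 + 0.04485 = 0.0591636 m ≈ 59 mm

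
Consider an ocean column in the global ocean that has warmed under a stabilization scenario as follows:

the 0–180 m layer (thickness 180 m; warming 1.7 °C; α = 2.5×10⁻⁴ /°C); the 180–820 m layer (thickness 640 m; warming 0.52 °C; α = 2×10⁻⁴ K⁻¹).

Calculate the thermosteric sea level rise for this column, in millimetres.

Layer 1: 180 × 2.5×10⁻⁴ × 1.7 = 0.07650 m
640 × 0.52 × 2×10⁻⁴ = 0.06656 m
Δh = 0.07650 + 0.06656 = 0.14306 m

about 143 mm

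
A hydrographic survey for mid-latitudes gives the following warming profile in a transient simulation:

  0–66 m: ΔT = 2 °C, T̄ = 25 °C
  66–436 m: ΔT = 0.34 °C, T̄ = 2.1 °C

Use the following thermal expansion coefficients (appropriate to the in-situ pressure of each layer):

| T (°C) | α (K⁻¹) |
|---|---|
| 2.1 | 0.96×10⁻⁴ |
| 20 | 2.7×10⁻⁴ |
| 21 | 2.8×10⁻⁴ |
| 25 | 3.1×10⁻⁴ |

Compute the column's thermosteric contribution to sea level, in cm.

Layer 1 at 25 °C → α = 3.1×10⁻⁴ K⁻¹
Layer 2 at 2.1 °C → α = 0.96×10⁻⁴ K⁻¹
0–66 m: 2 × 66 × 3.1×10⁻⁴ = 0.04092 m
Layer 2: 0.96×10⁻⁴ × 370 × 0.34 = 0.0120768 m
Δh = 0.04092 + 0.0120768 = 0.0529968 m

Δh ≈ 5.30 cm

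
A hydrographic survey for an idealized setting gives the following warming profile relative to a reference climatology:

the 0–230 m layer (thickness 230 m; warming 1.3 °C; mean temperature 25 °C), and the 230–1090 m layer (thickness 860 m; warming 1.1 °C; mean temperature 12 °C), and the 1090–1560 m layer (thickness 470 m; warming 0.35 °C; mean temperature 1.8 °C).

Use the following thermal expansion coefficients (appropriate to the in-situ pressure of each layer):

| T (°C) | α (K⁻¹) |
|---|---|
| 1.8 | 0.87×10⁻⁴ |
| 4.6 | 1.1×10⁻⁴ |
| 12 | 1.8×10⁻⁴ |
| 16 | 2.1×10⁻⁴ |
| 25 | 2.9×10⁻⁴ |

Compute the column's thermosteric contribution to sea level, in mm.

Layer 1 at 25 °C → α = 2.9×10⁻⁴ K⁻¹
Layer 2 at 12 °C → α = 1.8×10⁻⁴ K⁻¹
Layer 3 at 1.8 °C → α = 0.87×10⁻⁴ K⁻¹
0–230 m: 230 × 1.3 × 2.9×10⁻⁴ = 0.08671 m
860 × 1.8×10⁻⁴ × 1.1 = 0.17028 m
Layer 3: 0.87×10⁻⁴ × 0.35 × 470 = 0.0143115 m
Δh = 0.08671 + 0.17028 + 0.0143115 = 0.2713015 m

271 mm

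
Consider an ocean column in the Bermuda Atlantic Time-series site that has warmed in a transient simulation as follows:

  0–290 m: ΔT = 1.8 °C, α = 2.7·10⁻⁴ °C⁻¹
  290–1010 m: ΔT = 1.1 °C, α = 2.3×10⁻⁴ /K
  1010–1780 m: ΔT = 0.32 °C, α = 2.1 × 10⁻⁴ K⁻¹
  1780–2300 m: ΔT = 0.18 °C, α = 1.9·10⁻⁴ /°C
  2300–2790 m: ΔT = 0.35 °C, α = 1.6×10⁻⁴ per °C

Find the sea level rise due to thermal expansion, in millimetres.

0–290 m: 1.8 × 290 × 2.7×10⁻⁴ = 0.14094 m
290–1010 m: 720 × 2.3×10⁻⁴ × 1.1 = 0.18216 m
1010–1780 m: 0.32 × 2.1×10⁻⁴ × 770 = 0.051744 m
1.9×10⁻⁴ × 0.18 × 520 = 0.017784 m
2300–2790 m: 490 × 0.35 × 1.6×10⁻⁴ = 0.02744 m
Δh = 0.14094 + 0.18216 + 0.051744 + 0.017784 + 0.02744 = 0.420068 m

Δh ≈ 420 mm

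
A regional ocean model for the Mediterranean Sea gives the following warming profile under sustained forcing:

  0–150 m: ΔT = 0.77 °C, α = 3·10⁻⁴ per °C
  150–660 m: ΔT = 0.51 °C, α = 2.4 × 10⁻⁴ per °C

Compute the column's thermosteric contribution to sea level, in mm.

0.77 × 150 × 3×10⁻⁴ = 0.03465 m
150–660 m: 510 × 0.51 × 2.4×10⁻⁴ = 0.062424 m
Δh = 0.03465 + 0.062424 = 0.097074 m

about 97 mm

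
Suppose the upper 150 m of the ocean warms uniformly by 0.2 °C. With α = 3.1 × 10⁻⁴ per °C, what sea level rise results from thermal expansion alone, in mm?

Δh = αΔT·H = 3.1×10⁻⁴ × 0.2 × 150 = 0.00930 m

Δh = 9.30 mm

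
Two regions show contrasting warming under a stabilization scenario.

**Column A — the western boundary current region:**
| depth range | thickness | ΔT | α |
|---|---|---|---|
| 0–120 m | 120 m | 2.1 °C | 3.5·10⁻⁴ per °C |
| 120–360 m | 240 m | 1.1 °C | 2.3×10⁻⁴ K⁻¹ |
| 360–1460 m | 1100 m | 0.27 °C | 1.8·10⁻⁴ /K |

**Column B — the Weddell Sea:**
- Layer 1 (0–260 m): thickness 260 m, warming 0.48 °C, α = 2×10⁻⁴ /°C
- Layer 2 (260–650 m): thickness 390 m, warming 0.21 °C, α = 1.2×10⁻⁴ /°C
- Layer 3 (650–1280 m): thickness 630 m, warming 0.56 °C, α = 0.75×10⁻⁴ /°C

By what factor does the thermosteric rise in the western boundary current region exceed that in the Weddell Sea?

A 120 × 2.1 × 3.5×10⁻⁴ = 0.08820 m
A Layer 2: 240 × 2.3×10⁻⁴ × 1.1 = 0.06072 m
A 1.8×10⁻⁴ × 0.27 × 1100 = 0.05346 m
A total: 0.20238 m
B 0–260 m: 0.48 × 2×10⁻⁴ × 260 = 0.02496 m
B Layer 2: 390 × 1.2×10⁻⁴ × 0.21 = 0.009828 m
B 650–1280 m: 630 × 0.75×10⁻⁴ × 0.56 = 0.02646 m
B total: 0.061248 m
Ratio: 0.20238 / 0.061248 ≈ 3.304

a factor of 3.30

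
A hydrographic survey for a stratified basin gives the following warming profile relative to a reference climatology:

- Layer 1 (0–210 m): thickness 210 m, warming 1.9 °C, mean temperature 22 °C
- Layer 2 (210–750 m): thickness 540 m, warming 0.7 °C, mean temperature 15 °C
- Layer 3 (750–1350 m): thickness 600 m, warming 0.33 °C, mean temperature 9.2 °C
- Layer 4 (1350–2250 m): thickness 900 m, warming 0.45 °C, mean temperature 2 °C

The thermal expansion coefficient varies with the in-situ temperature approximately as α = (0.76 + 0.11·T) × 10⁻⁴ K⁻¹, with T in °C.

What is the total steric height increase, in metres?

Layer 1: α = (0.76 + 0.11×22)×10⁻⁴ = 3.18×10⁻⁴ K⁻¹
Layer 2: α = (0.76 + 0.11×15)×10⁻⁴ = 2.41×10⁻⁴ K⁻¹
Layer 3: α = (0.76 + 0.11×9.2)×10⁻⁴ = 1.772×10⁻⁴ K⁻¹
Layer 4: α = (0.76 + 0.11×2)×10⁻⁴ = 0.98×10⁻⁴ K⁻¹
210 × 1.9 × 3.18×10⁻⁴ = 0.126882 m
2.41×10⁻⁴ × 540 × 0.7 = 0.091098 m
Layer 3: 1.772×10⁻⁴ × 600 × 0.33 = 0.0350856 m
0.98×10⁻⁴ × 900 × 0.45 = 0.03969 m
Δh = 0.126882 + 0.091098 + 0.0350856 + 0.03969 = 0.2927556 m ≈ 0.293 m

0.293 m of thermosteric rise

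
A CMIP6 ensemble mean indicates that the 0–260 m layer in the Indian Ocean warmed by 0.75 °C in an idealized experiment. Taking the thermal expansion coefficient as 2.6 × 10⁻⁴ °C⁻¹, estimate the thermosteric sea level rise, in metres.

0.051 m of thermosteric rise

Δh = αΔT·H = 2.6×10⁻⁴ × 0.75 × 260 = 0.05070 m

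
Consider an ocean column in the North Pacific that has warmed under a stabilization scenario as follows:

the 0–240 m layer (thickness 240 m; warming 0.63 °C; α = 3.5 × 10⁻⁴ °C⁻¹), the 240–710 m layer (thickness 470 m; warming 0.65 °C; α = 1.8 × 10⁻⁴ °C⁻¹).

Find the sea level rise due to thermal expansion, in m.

0.11 m

0.63 × 3.5×10⁻⁴ × 240 = 0.05292 m
Layer 2: 470 × 0.65 × 1.8×10⁻⁴ = 0.05499 m
Δh = 0.05292 + 0.05499 = 0.10791 m ≈ 0.11 m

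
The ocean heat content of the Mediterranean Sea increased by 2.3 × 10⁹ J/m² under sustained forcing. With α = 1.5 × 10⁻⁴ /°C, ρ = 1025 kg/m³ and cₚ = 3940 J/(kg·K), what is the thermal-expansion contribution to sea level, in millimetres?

about 85.4 mm

Δh = αQ/(ρcₚ) = 1.5×10⁻⁴ × 2.3×10⁹ / (1025 × 3940) ≈ 0.085428 m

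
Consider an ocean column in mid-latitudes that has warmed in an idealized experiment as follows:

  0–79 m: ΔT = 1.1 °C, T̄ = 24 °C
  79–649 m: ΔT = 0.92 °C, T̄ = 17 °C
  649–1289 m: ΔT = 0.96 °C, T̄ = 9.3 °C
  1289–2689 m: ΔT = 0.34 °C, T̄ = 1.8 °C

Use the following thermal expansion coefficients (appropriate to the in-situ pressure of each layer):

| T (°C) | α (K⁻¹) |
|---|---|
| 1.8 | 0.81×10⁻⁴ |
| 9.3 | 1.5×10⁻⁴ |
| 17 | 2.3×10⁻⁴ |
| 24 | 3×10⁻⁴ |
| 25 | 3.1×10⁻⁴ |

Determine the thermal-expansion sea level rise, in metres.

Layer 1 at 24 °C → α = 3×10⁻⁴ K⁻¹
Layer 2 at 17 °C → α = 2.3×10⁻⁴ K⁻¹
Layer 3 at 9.3 °C → α = 1.5×10⁻⁴ K⁻¹
Layer 4 at 1.8 °C → α = 0.81×10⁻⁴ K⁻¹
Layer 1: 1.1 × 3×10⁻⁴ × 79 = 0.02607 m
79–649 m: 0.92 × 570 × 2.3×10⁻⁴ = 0.120612 m
Layer 3: 0.96 × 1.5×10⁻⁴ × 640 = 0.09216 m
Layer 4: 0.34 × 1400 × 0.81×10⁻⁴ = 0.038556 m
Δh = 0.02607 + 0.120612 + 0.09216 + 0.038556 = 0.277398 m

about 0.28 m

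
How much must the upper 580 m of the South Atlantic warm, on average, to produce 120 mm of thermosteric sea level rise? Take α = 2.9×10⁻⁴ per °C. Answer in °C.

0.71 °C

ΔT = Δh/(αH) = 0.12 / (2.9×10⁻⁴ × 580) ≈ 0.7134 °C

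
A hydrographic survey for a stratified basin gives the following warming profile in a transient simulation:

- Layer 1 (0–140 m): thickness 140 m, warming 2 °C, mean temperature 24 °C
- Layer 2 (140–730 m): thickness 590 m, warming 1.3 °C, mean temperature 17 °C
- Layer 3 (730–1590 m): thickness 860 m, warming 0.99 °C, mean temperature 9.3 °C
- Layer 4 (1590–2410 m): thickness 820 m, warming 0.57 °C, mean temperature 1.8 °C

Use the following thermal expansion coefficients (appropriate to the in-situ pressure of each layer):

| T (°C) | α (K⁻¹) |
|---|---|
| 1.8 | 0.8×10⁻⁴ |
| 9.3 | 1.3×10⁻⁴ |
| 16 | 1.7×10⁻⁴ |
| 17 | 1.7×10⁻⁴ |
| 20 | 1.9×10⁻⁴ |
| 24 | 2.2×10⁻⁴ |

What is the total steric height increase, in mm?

340 mm of thermosteric rise

Layer 1 at 24 °C → α = 2.2×10⁻⁴ K⁻¹
Layer 2 at 17 °C → α = 1.7×10⁻⁴ K⁻¹
Layer 3 at 9.3 °C → α = 1.3×10⁻⁴ K⁻¹
Layer 4 at 1.8 °C → α = 0.8×10⁻⁴ K⁻¹
Layer 1: 2 × 140 × 2.2×10⁻⁴ = 0.06160 m
1.3 × 1.7×10⁻⁴ × 590 = 0.13039 m
730–1590 m: 860 × 1.3×10⁻⁴ × 0.99 = 0.110682 m
0.8×10⁻⁴ × 820 × 0.57 = 0.037392 m
Δh = 0.06160 + 0.13039 + 0.110682 + 0.037392 = 0.340064 m ≈ 340 mm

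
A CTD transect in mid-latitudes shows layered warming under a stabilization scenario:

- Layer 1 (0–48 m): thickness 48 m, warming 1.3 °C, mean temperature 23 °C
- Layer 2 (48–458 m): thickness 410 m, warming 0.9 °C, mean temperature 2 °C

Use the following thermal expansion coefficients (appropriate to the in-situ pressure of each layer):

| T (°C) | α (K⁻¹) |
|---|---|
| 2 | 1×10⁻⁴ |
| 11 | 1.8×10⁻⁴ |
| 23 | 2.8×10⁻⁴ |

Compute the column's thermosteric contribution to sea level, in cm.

Layer 1 at 23 °C → α = 2.8×10⁻⁴ K⁻¹
Layer 2 at 2 °C → α = 1×10⁻⁴ K⁻¹
2.8×10⁻⁴ × 1.3 × 48 = 0.017472 m
48–458 m: 1×10⁻⁴ × 410 × 0.9 = 0.03690 m
Δh = 0.017472 + 0.03690 = 0.054372 m

about 5.4 cm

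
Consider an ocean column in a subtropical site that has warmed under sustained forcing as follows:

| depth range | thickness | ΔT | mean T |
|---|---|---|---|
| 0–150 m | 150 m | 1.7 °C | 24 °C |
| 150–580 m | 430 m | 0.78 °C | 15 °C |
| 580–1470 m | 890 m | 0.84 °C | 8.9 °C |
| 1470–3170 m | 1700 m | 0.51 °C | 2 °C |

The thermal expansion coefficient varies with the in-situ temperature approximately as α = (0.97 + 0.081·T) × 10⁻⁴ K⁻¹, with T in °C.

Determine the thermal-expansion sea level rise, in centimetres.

Layer 1: α = (0.97 + 0.081×24)×10⁻⁴ = 2.914×10⁻⁴ K⁻¹
Layer 2: α = (0.97 + 0.081×15)×10⁻⁴ = 2.185×10⁻⁴ K⁻¹
Layer 3: α = (0.97 + 0.081×8.9)×10⁻⁴ = 1.6909×10⁻⁴ K⁻¹
Layer 4: α = (0.97 + 0.081×2)×10⁻⁴ = 1.132×10⁻⁴ K⁻¹
Layer 1: 2.914×10⁻⁴ × 150 × 1.7 = 0.074307 m
0.78 × 430 × 2.185×10⁻⁴ = 0.0732849 m
890 × 0.84 × 1.6909×10⁻⁴ = 0.126411684 m
1470–3170 m: 0.51 × 1700 × 1.132×10⁻⁴ = 0.0981444 m
Δh = 0.074307 + 0.0732849 + 0.126411684 + 0.0981444 = 0.372147984 m

37.2 cm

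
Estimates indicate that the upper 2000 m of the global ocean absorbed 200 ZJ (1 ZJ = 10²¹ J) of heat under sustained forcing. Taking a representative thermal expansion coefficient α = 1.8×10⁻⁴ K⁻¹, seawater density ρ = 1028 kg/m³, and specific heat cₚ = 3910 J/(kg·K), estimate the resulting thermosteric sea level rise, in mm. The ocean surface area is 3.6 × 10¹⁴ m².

Δh = 24.9 mm

Per unit area: Q = 200×10²¹ / (3.6×10¹⁴) ≈ 5.556×10⁸ J/m²
Δh = αQ/(ρcₚ) = 1.8×10⁻⁴ × 5.556×10⁸ / (1028 × 3910) ≈ 0.024881 m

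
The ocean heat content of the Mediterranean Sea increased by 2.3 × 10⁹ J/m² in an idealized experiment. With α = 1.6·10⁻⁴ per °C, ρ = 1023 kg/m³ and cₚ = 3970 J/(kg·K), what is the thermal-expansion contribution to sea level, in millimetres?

Δh = αQ/(ρcₚ) = 1.6×10⁻⁴ × 2.3×10⁹ / (1023 × 3970) ≈ 0.090611 m

90.6 mm of thermosteric rise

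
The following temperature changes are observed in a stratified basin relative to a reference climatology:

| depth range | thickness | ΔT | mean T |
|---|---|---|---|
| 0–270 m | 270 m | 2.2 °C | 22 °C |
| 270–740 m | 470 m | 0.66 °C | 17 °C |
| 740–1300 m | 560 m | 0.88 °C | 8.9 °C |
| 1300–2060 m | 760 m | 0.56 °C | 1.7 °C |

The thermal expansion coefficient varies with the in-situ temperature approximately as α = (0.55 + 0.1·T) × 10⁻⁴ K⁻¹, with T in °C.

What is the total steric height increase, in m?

0.335 m

Layer 1: α = (0.55 + 0.1×22)×10⁻⁴ = 2.75×10⁻⁴ K⁻¹
Layer 2: α = (0.55 + 0.1×17)×10⁻⁴ = 2.25×10⁻⁴ K⁻¹
Layer 3: α = (0.55 + 0.1×8.9)×10⁻⁴ = 1.44×10⁻⁴ K⁻¹
Layer 4: α = (0.55 + 0.1×1.7)×10⁻⁴ = 0.72×10⁻⁴ K⁻¹
Layer 1: 2.75×10⁻⁴ × 2.2 × 270 = 0.16335 m
470 × 2.25×10⁻⁴ × 0.66 = 0.069795 m
740–1300 m: 560 × 1.44×10⁻⁴ × 0.88 = 0.0709632 m
760 × 0.56 × 0.72×10⁻⁴ = 0.0306432 m
Δh = 0.16335 + 0.069795 + 0.0709632 + 0.0306432 = 0.3347514 m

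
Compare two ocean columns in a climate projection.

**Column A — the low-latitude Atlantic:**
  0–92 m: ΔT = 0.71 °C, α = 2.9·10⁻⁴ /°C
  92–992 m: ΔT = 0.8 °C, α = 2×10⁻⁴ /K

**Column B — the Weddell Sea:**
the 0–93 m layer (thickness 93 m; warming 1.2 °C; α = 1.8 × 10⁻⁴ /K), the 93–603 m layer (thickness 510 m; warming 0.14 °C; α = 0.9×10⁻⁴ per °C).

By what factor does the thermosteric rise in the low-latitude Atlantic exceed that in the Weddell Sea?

A Layer 1: 0.71 × 92 × 2.9×10⁻⁴ = 0.0189428 m
A 92–992 m: 900 × 0.8 × 2×10⁻⁴ = 0.14400 m
A total: 0.1629428 m
B 1.8×10⁻⁴ × 1.2 × 93 = 0.020088 m
B 93–603 m: 0.9×10⁻⁴ × 0.14 × 510 = 0.006426 m
B total: 0.026514 m
Ratio: 0.1629428 / 0.026514 ≈ 6.146

6.15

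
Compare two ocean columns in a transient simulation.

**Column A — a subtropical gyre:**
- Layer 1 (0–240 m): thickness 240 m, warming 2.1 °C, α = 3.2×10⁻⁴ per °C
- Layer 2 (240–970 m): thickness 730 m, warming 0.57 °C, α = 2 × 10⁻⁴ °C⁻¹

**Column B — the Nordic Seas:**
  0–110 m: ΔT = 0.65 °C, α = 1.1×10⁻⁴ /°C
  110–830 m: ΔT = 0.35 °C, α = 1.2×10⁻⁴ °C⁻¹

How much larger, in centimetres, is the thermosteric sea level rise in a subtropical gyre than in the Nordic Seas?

Δh_A − Δh_B ≈ 21 cm

A Layer 1: 240 × 2.1 × 3.2×10⁻⁴ = 0.16128 m
A 240–970 m: 0.57 × 2×10⁻⁴ × 730 = 0.08322 m
A total: 0.24450 m
B Layer 1: 0.65 × 1.1×10⁻⁴ × 110 = 0.007865 m
B 0.35 × 720 × 1.2×10⁻⁴ = 0.03024 m
B total: 0.038105 m
Difference: 0.24450 − 0.038105 = 0.206395 m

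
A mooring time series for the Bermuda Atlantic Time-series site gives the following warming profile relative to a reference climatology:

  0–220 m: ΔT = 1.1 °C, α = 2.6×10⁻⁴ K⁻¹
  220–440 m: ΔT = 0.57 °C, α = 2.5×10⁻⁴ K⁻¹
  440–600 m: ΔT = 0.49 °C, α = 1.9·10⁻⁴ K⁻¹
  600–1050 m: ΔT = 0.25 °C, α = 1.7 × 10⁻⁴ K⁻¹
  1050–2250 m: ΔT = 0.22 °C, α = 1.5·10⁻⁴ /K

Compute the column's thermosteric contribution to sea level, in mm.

1.1 × 220 × 2.6×10⁻⁴ = 0.06292 m
220 × 2.5×10⁻⁴ × 0.57 = 0.03135 m
440–600 m: 160 × 0.49 × 1.9×10⁻⁴ = 0.014896 m
450 × 1.7×10⁻⁴ × 0.25 = 0.019125 m
1200 × 1.5×10⁻⁴ × 0.22 = 0.03960 m
Δh = 0.06292 + 0.03135 + 0.014896 + 0.019125 + 0.03960 = 0.167891 m

170 mm of thermosteric rise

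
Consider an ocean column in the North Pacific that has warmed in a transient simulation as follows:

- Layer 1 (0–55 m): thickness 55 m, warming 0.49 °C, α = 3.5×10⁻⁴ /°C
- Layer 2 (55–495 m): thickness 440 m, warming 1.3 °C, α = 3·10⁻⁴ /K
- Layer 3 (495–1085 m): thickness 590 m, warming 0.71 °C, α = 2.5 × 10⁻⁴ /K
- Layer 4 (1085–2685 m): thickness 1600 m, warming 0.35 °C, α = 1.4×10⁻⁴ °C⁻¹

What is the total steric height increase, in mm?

Layer 1: 55 × 3.5×10⁻⁴ × 0.49 = 0.0094325 m
440 × 3×10⁻⁴ × 1.3 = 0.17160 m
495–1085 m: 0.71 × 590 × 2.5×10⁻⁴ = 0.104725 m
Layer 4: 0.35 × 1600 × 1.4×10⁻⁴ = 0.07840 m
Δh = 0.0094325 + 0.17160 + 0.104725 + 0.07840 = 0.3641575 m ≈ 360 mm

about 360 mm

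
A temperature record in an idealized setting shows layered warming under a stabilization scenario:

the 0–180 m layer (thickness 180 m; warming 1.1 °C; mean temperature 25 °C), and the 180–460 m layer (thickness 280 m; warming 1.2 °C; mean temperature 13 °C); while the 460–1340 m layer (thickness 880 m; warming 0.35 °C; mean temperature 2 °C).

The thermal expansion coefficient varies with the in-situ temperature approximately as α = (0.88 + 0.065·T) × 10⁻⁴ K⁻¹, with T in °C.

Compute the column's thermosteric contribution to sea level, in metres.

Layer 1: α = (0.88 + 0.065×25)×10⁻⁴ = 2.505×10⁻⁴ K⁻¹
Layer 2: α = (0.88 + 0.065×13)×10⁻⁴ = 1.725×10⁻⁴ K⁻¹
Layer 3: α = (0.88 + 0.065×2)×10⁻⁴ = 1.01×10⁻⁴ K⁻¹
Layer 1: 1.1 × 2.505×10⁻⁴ × 180 = 0.049599 m
Layer 2: 1.725×10⁻⁴ × 280 × 1.2 = 0.05796 m
1.01×10⁻⁴ × 0.35 × 880 = 0.031108 m
Δh = 0.049599 + 0.05796 + 0.031108 = 0.138667 m ≈ 0.14 m

Δh = 0.14 m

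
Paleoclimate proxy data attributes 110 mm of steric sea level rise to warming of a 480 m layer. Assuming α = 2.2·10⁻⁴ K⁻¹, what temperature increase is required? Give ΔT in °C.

ΔT ≈ 1.0 °C

ΔT = Δh/(αH) = 0.11 / (2.2×10⁻⁴ × 480) ≈ 1.042 °C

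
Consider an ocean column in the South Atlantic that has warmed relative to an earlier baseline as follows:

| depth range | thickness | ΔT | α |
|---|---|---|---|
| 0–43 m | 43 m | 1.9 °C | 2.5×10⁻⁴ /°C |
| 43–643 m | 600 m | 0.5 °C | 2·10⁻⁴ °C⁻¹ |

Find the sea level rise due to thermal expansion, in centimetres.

Δh ≈ 8.04 cm

0–43 m: 2.5×10⁻⁴ × 43 × 1.9 = 0.020425 m
Layer 2: 600 × 2×10⁻⁴ × 0.5 = 0.06000 m
Δh = 0.020425 + 0.06000 = 0.080425 m ≈ 8.04 cm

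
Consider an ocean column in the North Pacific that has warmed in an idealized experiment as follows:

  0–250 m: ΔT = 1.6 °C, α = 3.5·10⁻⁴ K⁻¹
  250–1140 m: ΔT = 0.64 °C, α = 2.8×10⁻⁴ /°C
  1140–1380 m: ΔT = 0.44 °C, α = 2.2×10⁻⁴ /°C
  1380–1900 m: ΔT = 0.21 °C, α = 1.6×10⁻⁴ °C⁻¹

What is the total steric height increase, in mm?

340 mm

1.6 × 250 × 3.5×10⁻⁴ = 0.14000 m
250–1140 m: 0.64 × 890 × 2.8×10⁻⁴ = 0.159488 m
1140–1380 m: 240 × 2.2×10⁻⁴ × 0.44 = 0.023232 m
1.6×10⁻⁴ × 520 × 0.21 = 0.017472 m
Δh = 0.14000 + 0.159488 + 0.023232 + 0.017472 = 0.340192 m ≈ 340 mm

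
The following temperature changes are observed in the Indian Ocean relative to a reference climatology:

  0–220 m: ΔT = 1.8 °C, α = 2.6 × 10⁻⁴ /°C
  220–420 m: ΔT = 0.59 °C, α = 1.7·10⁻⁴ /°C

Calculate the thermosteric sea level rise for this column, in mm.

0–220 m: 2.6×10⁻⁴ × 220 × 1.8 = 0.10296 m
1.7×10⁻⁴ × 200 × 0.59 = 0.02006 m
Δh = 0.10296 + 0.02006 = 0.12302 m

Δh ≈ 123 mm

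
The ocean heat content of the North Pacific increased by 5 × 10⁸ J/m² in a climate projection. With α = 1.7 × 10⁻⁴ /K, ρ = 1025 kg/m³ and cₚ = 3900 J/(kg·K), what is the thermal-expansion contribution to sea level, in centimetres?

2.13 cm of thermosteric rise

Δh = αQ/(ρcₚ) = 1.7×10⁻⁴ × 5×10⁸ / (1025 × 3900) ≈ 0.021263 m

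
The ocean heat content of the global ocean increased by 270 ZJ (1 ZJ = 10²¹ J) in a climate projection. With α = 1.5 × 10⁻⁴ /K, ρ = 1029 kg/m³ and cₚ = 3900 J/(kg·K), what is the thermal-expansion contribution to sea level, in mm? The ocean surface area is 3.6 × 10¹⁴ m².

Per unit area: Q = 270×10²¹ / (3.6×10¹⁴) = 7.5×10⁸ J/m²
Δh = αQ/(ρcₚ) = 1.5×10⁻⁴ × 7.5×10⁸ / (1029 × 3900) ≈ 0.028033 m

Δh = 28.0 mm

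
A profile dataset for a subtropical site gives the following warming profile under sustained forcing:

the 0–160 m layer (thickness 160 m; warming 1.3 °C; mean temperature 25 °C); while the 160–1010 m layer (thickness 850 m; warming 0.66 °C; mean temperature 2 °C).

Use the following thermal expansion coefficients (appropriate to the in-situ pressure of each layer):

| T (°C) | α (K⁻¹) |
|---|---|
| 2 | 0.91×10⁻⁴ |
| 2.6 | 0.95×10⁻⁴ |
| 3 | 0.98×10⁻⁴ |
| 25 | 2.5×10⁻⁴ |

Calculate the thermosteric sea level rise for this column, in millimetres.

Layer 1 at 25 °C → α = 2.5×10⁻⁴ K⁻¹
Layer 2 at 2 °C → α = 0.91×10⁻⁴ K⁻¹
2.5×10⁻⁴ × 1.3 × 160 = 0.05200 m
0.66 × 0.91×10⁻⁴ × 850 = 0.051051 m
Δh = 0.05200 + 0.051051 = 0.103051 m ≈ 103 mm

Δh ≈ 103 mm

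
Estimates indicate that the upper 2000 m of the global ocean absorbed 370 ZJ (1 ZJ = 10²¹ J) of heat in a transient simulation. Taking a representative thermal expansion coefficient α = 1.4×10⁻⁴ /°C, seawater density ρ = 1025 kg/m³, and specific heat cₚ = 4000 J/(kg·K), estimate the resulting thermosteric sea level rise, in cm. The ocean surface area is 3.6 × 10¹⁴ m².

Per unit area: Q = 370×10²¹ / (3.6×10¹⁴) ≈ 1.028×10⁹ J/m²
Δh = αQ/(ρcₚ) = 1.4×10⁻⁴ × 1.028×10⁹ / (1025 × 4000) ≈ 0.035102 m

Δh ≈ 3.51 cm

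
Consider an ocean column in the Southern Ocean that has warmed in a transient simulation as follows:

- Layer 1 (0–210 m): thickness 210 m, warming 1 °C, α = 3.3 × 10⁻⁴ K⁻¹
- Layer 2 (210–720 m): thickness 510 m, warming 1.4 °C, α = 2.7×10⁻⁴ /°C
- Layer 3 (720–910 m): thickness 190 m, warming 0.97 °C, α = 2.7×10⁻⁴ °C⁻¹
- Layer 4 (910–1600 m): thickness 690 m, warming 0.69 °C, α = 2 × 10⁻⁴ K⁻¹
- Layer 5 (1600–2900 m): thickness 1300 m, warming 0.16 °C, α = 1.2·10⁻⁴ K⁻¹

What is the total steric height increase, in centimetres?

Δh = 43.2 cm

Layer 1: 3.3×10⁻⁴ × 1 × 210 = 0.06930 m
510 × 2.7×10⁻⁴ × 1.4 = 0.19278 m
0.97 × 2.7×10⁻⁴ × 190 = 0.049761 m
2×10⁻⁴ × 0.69 × 690 = 0.09522 m
0.16 × 1.2×10⁻⁴ × 1300 = 0.02496 m
Δh = 0.06930 + 0.19278 + 0.049761 + 0.09522 + 0.02496 = 0.432021 m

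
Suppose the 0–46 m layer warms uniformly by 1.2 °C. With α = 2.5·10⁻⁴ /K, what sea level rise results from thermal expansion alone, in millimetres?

Δh = αΔT·H = 2.5×10⁻⁴ × 1.2 × 46 = 0.01380 m

13.8 mm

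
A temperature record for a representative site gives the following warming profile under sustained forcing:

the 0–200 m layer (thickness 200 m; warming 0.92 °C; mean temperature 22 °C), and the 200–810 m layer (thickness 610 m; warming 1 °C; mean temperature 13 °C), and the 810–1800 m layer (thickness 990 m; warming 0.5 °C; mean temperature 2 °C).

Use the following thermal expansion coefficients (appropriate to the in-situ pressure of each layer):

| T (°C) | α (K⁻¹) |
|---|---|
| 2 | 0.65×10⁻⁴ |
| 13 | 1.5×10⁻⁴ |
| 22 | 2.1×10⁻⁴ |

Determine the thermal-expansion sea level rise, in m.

Δh ≈ 0.162 m

Layer 1 at 22 °C → α = 2.1×10⁻⁴ K⁻¹
Layer 2 at 13 °C → α = 1.5×10⁻⁴ K⁻¹
Layer 3 at 2 °C → α = 0.65×10⁻⁴ K⁻¹
0–200 m: 200 × 2.1×10⁻⁴ × 0.92 = 0.03864 m
Layer 2: 610 × 1 × 1.5×10⁻⁴ = 0.09150 m
810–1800 m: 0.5 × 0.65×10⁻⁴ × 990 = 0.032175 m
Δh = 0.03864 + 0.09150 + 0.032175 = 0.162315 m ≈ 0.162 m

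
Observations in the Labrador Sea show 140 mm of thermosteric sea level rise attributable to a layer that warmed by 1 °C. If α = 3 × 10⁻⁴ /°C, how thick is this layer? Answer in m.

H = Δh/(αΔT) = 0.14 / (3×10⁻⁴ × 1) ≈ 466.7 m

H ≈ 470 m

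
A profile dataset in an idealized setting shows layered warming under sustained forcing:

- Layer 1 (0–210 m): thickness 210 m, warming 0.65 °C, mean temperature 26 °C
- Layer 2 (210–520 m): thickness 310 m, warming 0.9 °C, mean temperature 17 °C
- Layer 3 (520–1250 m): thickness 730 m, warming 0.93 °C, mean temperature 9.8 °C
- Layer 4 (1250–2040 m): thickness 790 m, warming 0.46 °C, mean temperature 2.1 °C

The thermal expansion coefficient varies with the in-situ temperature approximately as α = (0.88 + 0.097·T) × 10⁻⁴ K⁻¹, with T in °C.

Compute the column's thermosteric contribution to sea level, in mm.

Layer 1: α = (0.88 + 0.097×26)×10⁻⁴ = 3.402×10⁻⁴ K⁻¹
Layer 2: α = (0.88 + 0.097×17)×10⁻⁴ = 2.529×10⁻⁴ K⁻¹
Layer 3: α = (0.88 + 0.097×9.8)×10⁻⁴ = 1.8306×10⁻⁴ K⁻¹
Layer 4: α = (0.88 + 0.097×2.1)×10⁻⁴ = 1.0837×10⁻⁴ K⁻¹
0–210 m: 210 × 0.65 × 3.402×10⁻⁴ = 0.0464373 m
0.9 × 2.529×10⁻⁴ × 310 = 0.0705591 m
520–1250 m: 0.93 × 730 × 1.8306×10⁻⁴ = 0.124279434 m
1250–2040 m: 0.46 × 790 × 1.0837×10⁻⁴ = 0.039381658 m
Δh = 0.0464373 + 0.0705591 + 0.124279434 + 0.039381658 = 0.280657492 m ≈ 280 mm

Δh = 280 mm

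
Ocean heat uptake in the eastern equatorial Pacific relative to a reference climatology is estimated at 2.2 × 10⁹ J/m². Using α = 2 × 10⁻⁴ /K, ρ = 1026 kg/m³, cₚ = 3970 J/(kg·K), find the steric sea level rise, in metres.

Δh = αQ/(ρcₚ) = 2×10⁻⁴ × 2.2×10⁹ / (1026 × 3970) ≈ 0.10802 m

Δh ≈ 0.11 m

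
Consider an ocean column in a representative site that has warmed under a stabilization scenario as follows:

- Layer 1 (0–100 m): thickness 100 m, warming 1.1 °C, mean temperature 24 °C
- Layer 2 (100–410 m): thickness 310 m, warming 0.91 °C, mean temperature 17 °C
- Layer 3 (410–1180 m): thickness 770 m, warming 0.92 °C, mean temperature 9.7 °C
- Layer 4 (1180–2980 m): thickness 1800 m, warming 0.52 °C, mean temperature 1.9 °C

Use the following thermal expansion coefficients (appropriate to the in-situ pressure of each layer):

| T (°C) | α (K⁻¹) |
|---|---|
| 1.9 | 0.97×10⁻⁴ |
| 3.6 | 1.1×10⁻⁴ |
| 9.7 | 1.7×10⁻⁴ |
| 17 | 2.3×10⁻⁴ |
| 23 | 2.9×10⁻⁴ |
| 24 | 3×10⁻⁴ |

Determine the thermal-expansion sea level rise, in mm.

310 mm of thermosteric rise

Layer 1 at 24 °C → α = 3×10⁻⁴ K⁻¹
Layer 2 at 17 °C → α = 2.3×10⁻⁴ K⁻¹
Layer 3 at 9.7 °C → α = 1.7×10⁻⁴ K⁻¹
Layer 4 at 1.9 °C → α = 0.97×10⁻⁴ K⁻¹
Layer 1: 1.1 × 100 × 3×10⁻⁴ = 0.03300 m
Layer 2: 2.3×10⁻⁴ × 310 × 0.91 = 0.064883 m
1.7×10⁻⁴ × 770 × 0.92 = 0.120428 m
1180–2980 m: 0.97×10⁻⁴ × 1800 × 0.52 = 0.090792 m
Δh = 0.03300 + 0.064883 + 0.120428 + 0.090792 = 0.309103 m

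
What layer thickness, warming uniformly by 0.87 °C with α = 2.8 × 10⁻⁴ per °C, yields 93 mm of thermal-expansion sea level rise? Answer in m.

H = Δh/(αΔT) = 0.093 / (2.8×10⁻⁴ × 0.87) ≈ 381.8 m

H ≈ 382 m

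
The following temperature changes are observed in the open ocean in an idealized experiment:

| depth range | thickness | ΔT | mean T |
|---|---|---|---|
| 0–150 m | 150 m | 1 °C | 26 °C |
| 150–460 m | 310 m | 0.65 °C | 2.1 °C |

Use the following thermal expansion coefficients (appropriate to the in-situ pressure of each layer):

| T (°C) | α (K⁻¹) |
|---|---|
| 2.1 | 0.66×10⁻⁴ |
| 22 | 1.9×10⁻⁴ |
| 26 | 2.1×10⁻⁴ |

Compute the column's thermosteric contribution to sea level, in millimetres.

Δh = 45 mm

Layer 1 at 26 °C → α = 2.1×10⁻⁴ K⁻¹
Layer 2 at 2.1 °C → α = 0.66×10⁻⁴ K⁻¹
Layer 1: 1 × 2.1×10⁻⁴ × 150 = 0.03150 m
0.66×10⁻⁴ × 0.65 × 310 = 0.013299 m
Δh = 0.03150 + 0.013299 = 0.044799 m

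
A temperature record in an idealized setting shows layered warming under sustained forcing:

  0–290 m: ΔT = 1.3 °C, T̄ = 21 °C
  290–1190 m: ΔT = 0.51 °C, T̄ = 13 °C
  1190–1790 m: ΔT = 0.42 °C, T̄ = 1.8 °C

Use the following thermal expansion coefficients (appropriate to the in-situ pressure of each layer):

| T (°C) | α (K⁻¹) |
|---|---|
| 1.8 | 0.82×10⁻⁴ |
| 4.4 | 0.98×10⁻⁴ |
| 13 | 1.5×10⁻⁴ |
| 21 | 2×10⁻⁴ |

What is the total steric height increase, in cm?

Layer 1 at 21 °C → α = 2×10⁻⁴ K⁻¹
Layer 2 at 13 °C → α = 1.5×10⁻⁴ K⁻¹
Layer 3 at 1.8 °C → α = 0.82×10⁻⁴ K⁻¹
0–290 m: 1.3 × 2×10⁻⁴ × 290 = 0.07540 m
0.51 × 900 × 1.5×10⁻⁴ = 0.06885 m
0.82×10⁻⁴ × 600 × 0.42 = 0.020664 m
Δh = 0.07540 + 0.06885 + 0.020664 = 0.164914 m

Δh = 16.5 cm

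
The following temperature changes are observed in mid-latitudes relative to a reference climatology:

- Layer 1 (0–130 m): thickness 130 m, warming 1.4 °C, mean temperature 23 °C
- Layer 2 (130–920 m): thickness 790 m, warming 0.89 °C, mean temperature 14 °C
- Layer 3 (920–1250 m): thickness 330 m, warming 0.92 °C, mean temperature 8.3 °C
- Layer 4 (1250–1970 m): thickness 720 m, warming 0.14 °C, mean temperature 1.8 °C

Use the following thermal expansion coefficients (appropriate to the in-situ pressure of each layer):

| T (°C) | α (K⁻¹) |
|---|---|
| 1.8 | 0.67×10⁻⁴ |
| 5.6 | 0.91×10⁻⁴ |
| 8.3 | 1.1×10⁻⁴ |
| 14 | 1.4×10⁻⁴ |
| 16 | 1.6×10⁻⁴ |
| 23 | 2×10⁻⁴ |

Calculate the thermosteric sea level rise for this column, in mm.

175 mm of thermosteric rise

Layer 1 at 23 °C → α = 2×10⁻⁴ K⁻¹
Layer 2 at 14 °C → α = 1.4×10⁻⁴ K⁻¹
Layer 3 at 8.3 °C → α = 1.1×10⁻⁴ K⁻¹
Layer 4 at 1.8 °C → α = 0.67×10⁻⁴ K⁻¹
Layer 1: 130 × 2×10⁻⁴ × 1.4 = 0.03640 m
0.89 × 1.4×10⁻⁴ × 790 = 0.098434 m
0.92 × 330 × 1.1×10⁻⁴ = 0.033396 m
720 × 0.14 × 0.67×10⁻⁴ = 0.0067536 m
Δh = 0.03640 + 0.098434 + 0.033396 + 0.0067536 = 0.1749836 m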